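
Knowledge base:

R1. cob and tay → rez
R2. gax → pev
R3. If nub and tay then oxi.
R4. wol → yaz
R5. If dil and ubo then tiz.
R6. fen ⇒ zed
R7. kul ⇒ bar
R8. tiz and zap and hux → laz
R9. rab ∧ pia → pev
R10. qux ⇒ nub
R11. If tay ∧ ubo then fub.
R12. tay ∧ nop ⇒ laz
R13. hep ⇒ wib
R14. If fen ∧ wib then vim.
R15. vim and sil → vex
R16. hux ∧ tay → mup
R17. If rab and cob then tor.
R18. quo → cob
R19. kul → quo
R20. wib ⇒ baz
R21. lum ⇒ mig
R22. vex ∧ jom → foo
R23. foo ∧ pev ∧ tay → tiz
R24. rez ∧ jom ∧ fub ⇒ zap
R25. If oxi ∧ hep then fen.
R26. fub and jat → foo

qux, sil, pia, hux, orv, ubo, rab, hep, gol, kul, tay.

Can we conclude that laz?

No

Forward chaining from the given facts derives: bar, pev, nub, fub, wib, mup, quo, baz, oxi, cob, fen, rez, zed, vim, vex, tor.
Rules concluding laz: R8 needs tiz; R12 needs nop — none of these are established.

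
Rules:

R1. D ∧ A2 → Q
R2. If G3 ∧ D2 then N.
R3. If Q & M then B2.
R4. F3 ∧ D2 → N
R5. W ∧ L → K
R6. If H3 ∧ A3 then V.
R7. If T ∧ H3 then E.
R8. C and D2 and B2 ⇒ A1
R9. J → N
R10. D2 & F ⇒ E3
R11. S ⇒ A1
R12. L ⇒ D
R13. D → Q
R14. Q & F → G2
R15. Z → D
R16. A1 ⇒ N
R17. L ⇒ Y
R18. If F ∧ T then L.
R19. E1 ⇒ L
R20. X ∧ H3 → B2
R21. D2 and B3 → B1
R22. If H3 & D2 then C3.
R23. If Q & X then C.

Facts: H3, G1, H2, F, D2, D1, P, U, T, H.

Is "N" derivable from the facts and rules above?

Forward chaining from the given facts derives: E, E3, L, C3, D, Q, G2, Y.
Rules concluding N: R2 needs G3; R4 needs F3; R9 needs J; R16 needs A1 — none of these are established.

No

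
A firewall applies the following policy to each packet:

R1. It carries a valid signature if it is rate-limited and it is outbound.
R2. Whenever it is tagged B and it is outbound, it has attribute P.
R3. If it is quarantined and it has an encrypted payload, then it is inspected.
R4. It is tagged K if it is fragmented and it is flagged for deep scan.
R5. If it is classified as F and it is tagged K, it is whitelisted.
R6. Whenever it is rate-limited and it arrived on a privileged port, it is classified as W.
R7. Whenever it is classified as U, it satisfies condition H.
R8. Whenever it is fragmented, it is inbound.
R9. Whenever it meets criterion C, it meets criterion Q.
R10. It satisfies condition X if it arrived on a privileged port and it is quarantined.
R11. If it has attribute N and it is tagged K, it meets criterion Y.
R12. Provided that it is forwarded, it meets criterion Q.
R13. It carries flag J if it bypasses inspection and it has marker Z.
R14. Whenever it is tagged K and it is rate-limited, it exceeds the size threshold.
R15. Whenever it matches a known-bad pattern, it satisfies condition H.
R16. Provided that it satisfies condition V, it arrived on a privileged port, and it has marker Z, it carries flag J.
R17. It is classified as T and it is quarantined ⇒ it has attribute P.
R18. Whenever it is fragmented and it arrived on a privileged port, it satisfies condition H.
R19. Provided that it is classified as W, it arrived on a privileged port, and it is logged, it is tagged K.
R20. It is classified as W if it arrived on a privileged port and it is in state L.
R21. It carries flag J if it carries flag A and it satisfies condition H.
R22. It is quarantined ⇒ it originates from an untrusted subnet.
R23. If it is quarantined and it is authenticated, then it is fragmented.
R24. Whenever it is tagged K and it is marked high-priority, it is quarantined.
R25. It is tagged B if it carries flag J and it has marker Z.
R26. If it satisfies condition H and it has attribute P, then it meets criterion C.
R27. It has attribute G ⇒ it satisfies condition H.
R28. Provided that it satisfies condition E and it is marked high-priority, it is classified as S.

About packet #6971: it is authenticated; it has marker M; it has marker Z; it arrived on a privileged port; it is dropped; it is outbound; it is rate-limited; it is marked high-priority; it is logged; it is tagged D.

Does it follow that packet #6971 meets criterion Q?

Forward chaining from the given facts derives: carries a valid signature, is classified as W, is tagged K, is quarantined, satisfies condition X, exceeds the size threshold, originates from an untrusted subnet, is fragmented, is inbound, satisfies condition H.
Rules concluding "it meets criterion Q": R9 needs "it meets criterion C"; R12 needs "it is forwarded" — none of these are established.

No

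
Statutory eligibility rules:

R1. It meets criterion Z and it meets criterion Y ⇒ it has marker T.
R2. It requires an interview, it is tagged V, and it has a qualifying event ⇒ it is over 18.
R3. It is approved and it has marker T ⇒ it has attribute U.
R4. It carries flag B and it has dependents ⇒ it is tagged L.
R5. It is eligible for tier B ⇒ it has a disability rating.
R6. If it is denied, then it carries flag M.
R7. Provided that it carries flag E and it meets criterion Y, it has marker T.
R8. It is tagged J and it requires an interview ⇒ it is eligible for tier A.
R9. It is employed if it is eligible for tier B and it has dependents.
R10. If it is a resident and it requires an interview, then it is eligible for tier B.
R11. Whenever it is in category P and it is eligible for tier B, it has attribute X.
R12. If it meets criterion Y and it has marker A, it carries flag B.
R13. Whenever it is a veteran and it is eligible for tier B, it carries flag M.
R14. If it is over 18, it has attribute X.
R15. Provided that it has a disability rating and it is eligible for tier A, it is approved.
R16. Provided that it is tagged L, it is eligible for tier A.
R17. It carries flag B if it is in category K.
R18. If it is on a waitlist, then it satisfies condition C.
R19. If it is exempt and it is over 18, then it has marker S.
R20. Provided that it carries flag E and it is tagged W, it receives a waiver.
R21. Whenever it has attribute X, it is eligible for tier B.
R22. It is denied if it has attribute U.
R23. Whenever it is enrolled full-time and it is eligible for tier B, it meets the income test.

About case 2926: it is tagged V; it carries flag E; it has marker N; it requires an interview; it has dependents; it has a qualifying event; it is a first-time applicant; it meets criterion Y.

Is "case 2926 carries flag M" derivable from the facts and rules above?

Forward chaining from the given facts derives: is over 18, has marker T, has attribute X, is eligible for tier B, has a disability rating, is employed.
Rules concluding "it carries flag M": R6 needs "it is denied"; R13 needs "it is a veteran" — none of these are established.

No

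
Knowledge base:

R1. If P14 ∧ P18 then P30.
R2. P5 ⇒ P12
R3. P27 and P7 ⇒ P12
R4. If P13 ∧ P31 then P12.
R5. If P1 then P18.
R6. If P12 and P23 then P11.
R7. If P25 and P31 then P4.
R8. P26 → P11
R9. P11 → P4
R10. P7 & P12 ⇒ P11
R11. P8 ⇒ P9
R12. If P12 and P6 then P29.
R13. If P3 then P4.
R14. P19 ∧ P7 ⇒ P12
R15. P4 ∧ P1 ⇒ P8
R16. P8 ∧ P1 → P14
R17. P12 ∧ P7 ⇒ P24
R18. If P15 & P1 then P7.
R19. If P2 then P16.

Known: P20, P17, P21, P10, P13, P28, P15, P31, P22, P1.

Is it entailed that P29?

Forward chaining from the given facts derives: P12, P18, P7, P11, P24, P4, P8, P14, P30, P9.
The only rule concluding P29 is R12, which needs P6; that is never established.

No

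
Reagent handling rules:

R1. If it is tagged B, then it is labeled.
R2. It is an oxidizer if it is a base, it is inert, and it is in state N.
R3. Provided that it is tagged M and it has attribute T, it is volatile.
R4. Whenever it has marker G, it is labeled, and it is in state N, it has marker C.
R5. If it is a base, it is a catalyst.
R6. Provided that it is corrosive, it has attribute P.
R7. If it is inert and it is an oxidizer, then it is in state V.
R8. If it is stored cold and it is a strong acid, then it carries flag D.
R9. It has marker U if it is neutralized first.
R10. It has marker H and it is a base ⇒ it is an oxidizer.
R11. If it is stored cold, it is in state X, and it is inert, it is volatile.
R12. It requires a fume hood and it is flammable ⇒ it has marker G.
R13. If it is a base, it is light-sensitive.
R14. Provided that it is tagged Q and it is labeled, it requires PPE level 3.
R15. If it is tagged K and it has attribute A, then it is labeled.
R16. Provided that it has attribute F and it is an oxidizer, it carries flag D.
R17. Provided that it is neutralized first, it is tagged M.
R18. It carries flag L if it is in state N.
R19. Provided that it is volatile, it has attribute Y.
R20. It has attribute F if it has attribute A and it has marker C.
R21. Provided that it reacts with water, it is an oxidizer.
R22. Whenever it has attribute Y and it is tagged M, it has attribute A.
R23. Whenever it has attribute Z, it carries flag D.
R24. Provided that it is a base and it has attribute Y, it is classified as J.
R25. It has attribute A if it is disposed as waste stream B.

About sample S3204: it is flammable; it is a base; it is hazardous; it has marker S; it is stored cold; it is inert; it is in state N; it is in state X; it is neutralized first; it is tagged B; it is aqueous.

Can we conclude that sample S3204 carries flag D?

No

Forward chaining from the given facts derives: is labeled, is an oxidizer, is a catalyst, is in state V, has marker U, is volatile, is light-sensitive, is tagged M, carries flag L, has attribute Y, has attribute A, is classified as J.
Rules concluding "it carries flag D": R8 needs "it is a strong acid"; R16 needs "it has attribute F"; R23 needs "it has attribute Z" — none of these are established.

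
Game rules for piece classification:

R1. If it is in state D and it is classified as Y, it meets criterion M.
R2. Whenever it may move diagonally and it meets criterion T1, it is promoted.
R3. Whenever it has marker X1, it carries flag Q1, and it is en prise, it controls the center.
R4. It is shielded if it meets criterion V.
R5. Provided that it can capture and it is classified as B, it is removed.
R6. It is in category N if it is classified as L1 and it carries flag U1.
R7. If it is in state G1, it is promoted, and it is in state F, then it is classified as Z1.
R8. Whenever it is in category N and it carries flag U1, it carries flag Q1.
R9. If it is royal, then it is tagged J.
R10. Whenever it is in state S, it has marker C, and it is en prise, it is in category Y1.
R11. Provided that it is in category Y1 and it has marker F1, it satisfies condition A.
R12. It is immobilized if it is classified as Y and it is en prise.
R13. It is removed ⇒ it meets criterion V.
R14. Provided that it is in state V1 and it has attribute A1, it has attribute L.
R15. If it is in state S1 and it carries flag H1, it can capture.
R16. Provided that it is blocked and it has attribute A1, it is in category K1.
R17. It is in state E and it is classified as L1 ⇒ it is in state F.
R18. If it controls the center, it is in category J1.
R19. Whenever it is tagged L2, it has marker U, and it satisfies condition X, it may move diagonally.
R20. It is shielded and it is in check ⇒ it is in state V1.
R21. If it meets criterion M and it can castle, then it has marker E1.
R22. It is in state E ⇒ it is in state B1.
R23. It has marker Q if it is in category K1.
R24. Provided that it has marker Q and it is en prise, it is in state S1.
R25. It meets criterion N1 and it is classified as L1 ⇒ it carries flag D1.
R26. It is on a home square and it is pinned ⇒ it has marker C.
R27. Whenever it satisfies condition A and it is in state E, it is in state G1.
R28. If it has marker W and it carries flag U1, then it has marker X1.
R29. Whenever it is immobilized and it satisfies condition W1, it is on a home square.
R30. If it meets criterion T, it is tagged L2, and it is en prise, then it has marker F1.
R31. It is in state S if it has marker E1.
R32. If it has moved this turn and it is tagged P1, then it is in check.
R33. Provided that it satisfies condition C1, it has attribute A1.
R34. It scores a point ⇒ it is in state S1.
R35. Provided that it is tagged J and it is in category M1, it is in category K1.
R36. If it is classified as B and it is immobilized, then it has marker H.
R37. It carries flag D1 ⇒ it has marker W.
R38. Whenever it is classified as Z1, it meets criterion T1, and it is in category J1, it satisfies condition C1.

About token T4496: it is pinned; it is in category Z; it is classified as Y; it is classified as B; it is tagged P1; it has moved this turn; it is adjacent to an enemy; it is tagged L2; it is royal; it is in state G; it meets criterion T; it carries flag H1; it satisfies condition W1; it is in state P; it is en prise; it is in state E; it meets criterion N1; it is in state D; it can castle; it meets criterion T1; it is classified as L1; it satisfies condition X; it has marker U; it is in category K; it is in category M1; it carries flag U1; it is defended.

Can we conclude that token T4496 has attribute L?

By R1 (it is in state D, it is classified as Y): it meets criterion M.
By R6 (it is classified as L1, it carries flag U1): it is in category N.
By R8 (it is in category N, it carries flag U1): it carries flag Q1.
By R9 (it is royal): it is tagged J.
By R12 (it is classified as Y, it is en prise): it is immobilized.
By R17 (it is in state E, it is classified as L1): it is in state F.
By R19 (it is tagged L2, it has marker U, it satisfies condition X): it may move diagonally.
By R21 (it meets criterion M, it can castle): it has marker E1.
By R25 (it meets criterion N1, it is classified as L1): it carries flag D1.
By R29 (it is immobilized, it satisfies condition W1): it is on a home square.
By R30 (it meets criterion T, it is tagged L2, it is en prise): it has marker F1.
By R31 (it has marker E1): it is in state S.
By R32 (it has moved this turn, it is tagged P1): it is in check.
By R35 (it is tagged J, it is in category M1): it is in category K1.
By R37 (it carries flag D1): it has marker W.
By R2 (it may move diagonally, it meets criterion T1): it is promoted.
By R23 (it is in category K1): it has marker Q.
By R24 (it has marker Q, it is en prise): it is in state S1.
By R26 (it is on a home square, it is pinned): it has marker C.
By R28 (it has marker W, it carries flag U1): it has marker X1.
By R3 (it has marker X1, it carries flag Q1, it is en prise): it controls the center.
By R10 (it is in state S, it has marker C, it is en prise): it is in category Y1.
By R11 (it is in category Y1, it has marker F1): it satisfies condition A.
By R15 (it is in state S1, it carries flag H1): it can capture.
By R18 (it controls the center): it is in category J1.
By R27 (it satisfies condition A, it is in state E): it is in state G1.
By R5 (it can capture, it is classified as B): it is removed.
By R7 (it is in state G1, it is promoted, it is in state F): it is classified as Z1.
By R13 (it is removed): it meets criterion V.
By R38 (it is classified as Z1, it meets criterion T1, it is in category J1): it satisfies condition C1.
By R4 (it meets criterion V): it is shielded.
By R20 (it is shielded, it is in check): it is in state V1.
By R33 (it satisfies condition C1): it has attribute A1.
By R14 (it is in state V1, it has attribute A1): it has attribute L.

Yes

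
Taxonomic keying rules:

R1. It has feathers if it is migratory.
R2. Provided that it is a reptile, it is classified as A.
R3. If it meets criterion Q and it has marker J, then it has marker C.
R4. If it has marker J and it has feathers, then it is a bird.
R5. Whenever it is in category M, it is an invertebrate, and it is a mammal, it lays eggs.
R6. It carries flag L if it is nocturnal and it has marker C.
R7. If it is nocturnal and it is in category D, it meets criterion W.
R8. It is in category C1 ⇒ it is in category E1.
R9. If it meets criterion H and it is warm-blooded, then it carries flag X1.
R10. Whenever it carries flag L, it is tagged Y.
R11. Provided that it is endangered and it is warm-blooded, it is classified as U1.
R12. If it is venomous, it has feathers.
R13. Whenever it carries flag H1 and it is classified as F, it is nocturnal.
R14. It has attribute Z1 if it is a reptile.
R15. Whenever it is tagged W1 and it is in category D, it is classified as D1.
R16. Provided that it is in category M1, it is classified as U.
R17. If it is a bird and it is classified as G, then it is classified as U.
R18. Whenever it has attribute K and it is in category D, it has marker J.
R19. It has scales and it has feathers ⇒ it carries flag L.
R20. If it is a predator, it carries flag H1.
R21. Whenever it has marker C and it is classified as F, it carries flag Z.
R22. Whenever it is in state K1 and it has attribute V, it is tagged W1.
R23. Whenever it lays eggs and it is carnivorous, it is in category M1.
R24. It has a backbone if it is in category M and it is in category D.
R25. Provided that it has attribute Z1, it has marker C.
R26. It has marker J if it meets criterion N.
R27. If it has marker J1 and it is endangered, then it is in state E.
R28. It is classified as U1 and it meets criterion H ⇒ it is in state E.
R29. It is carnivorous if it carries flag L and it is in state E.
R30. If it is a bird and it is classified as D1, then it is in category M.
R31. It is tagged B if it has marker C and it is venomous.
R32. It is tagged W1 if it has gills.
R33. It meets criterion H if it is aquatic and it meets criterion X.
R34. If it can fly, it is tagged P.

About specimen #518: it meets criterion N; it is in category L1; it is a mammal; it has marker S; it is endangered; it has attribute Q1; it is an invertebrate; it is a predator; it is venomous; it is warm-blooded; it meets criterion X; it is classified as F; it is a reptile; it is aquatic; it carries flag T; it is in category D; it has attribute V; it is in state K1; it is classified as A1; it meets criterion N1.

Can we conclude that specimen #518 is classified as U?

By R11 (it is endangered, it is warm-blooded): it is classified as U1.
By R12 (it is venomous): it has feathers.
By R14 (it is a reptile): it has attribute Z1.
By R20 (it is a predator): it carries flag H1.
By R22 (it is in state K1, it has attribute V): it is tagged W1.
By R25 (it has attribute Z1): it has marker C.
By R26 (it meets criterion N): it has marker J.
By R33 (it is aquatic, it meets criterion X): it meets criterion H.
By R4 (it has marker J, it has feathers): it is a bird.
By R13 (it carries flag H1, it is classified as F): it is nocturnal.
By R15 (it is tagged W1, it is in category D): it is classified as D1.
By R28 (it is classified as U1, it meets criterion H): it is in state E.
By R30 (it is a bird, it is classified as D1): it is in category M.
By R5 (it is in category M, it is an invertebrate, it is a mammal): it lays eggs.
By R6 (it is nocturnal, it has marker C): it carries flag L.
By R29 (it carries flag L, it is in state E): it is carnivorous.
By R23 (it lays eggs, it is carnivorous): it is in category M1.
By R16 (it is in category M1): it is classified as U.

Yes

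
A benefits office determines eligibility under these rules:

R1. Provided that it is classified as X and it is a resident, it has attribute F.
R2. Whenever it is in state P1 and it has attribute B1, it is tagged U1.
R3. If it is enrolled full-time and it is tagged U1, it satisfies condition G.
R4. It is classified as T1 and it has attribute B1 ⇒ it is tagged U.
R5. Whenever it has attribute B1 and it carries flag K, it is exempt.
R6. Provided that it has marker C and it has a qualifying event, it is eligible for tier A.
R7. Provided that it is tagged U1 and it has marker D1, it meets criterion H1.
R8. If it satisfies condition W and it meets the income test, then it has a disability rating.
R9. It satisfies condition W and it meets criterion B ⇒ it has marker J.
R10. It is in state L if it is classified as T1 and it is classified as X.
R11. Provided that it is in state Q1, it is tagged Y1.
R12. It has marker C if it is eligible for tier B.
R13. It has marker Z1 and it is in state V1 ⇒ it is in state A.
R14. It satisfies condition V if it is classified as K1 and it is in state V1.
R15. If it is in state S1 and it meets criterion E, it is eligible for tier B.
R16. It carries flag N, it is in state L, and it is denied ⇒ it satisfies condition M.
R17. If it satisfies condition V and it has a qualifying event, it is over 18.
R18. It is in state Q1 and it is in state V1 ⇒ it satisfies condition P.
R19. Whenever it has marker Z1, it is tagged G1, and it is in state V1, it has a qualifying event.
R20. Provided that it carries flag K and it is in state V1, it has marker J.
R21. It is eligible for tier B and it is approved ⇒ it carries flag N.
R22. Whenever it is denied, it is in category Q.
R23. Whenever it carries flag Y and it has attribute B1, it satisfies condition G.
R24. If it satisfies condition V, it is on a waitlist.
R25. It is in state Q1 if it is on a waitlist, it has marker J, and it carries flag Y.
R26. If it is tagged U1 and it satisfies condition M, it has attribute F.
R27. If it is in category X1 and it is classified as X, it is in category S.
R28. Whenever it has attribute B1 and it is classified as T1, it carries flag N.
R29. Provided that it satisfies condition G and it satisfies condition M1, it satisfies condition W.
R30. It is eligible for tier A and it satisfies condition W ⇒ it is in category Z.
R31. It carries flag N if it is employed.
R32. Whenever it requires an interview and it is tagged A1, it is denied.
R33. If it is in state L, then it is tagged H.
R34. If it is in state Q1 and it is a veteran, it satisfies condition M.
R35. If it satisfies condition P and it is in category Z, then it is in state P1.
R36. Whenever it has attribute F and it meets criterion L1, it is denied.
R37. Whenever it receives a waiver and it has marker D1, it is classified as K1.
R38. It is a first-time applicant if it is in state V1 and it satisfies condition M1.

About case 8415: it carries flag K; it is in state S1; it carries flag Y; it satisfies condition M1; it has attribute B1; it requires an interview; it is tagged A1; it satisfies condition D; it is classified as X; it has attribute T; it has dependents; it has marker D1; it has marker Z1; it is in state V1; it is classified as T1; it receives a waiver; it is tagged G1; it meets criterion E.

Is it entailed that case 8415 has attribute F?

Yes

By R10 (it is classified as T1, it is classified as X): it is in state L.
By R15 (it is in state S1, it meets criterion E): it is eligible for tier B.
By R19 (it has marker Z1, it is tagged G1, it is in state V1): it has a qualifying event.
By R20 (it carries flag K, it is in state V1): it has marker J.
By R23 (it carries flag Y, it has attribute B1): it satisfies condition G.
By R28 (it has attribute B1, it is classified as T1): it carries flag N.
By R29 (it satisfies condition G, it satisfies condition M1): it satisfies condition W.
By R32 (it requires an interview, it is tagged A1): it is denied.
By R37 (it receives a waiver, it has marker D1): it is classified as K1.
By R12 (it is eligible for tier B): it has marker C.
By R14 (it is classified as K1, it is in state V1): it satisfies condition V.
By R16 (it carries flag N, it is in state L, it is denied): it satisfies condition M.
By R24 (it satisfies condition V): it is on a waitlist.
By R25 (it is on a waitlist, it has marker J, it carries flag Y): it is in state Q1.
By R6 (it has marker C, it has a qualifying event): it is eligible for tier A.
By R18 (it is in state Q1, it is in state V1): it satisfies condition P.
By R30 (it is eligible for tier A, it satisfies condition W): it is in category Z.
By R35 (it satisfies condition P, it is in category Z): it is in state P1.
By R2 (it is in state P1, it has attribute B1): it is tagged U1.
By R26 (it is tagged U1, it satisfies condition M): it has attribute F.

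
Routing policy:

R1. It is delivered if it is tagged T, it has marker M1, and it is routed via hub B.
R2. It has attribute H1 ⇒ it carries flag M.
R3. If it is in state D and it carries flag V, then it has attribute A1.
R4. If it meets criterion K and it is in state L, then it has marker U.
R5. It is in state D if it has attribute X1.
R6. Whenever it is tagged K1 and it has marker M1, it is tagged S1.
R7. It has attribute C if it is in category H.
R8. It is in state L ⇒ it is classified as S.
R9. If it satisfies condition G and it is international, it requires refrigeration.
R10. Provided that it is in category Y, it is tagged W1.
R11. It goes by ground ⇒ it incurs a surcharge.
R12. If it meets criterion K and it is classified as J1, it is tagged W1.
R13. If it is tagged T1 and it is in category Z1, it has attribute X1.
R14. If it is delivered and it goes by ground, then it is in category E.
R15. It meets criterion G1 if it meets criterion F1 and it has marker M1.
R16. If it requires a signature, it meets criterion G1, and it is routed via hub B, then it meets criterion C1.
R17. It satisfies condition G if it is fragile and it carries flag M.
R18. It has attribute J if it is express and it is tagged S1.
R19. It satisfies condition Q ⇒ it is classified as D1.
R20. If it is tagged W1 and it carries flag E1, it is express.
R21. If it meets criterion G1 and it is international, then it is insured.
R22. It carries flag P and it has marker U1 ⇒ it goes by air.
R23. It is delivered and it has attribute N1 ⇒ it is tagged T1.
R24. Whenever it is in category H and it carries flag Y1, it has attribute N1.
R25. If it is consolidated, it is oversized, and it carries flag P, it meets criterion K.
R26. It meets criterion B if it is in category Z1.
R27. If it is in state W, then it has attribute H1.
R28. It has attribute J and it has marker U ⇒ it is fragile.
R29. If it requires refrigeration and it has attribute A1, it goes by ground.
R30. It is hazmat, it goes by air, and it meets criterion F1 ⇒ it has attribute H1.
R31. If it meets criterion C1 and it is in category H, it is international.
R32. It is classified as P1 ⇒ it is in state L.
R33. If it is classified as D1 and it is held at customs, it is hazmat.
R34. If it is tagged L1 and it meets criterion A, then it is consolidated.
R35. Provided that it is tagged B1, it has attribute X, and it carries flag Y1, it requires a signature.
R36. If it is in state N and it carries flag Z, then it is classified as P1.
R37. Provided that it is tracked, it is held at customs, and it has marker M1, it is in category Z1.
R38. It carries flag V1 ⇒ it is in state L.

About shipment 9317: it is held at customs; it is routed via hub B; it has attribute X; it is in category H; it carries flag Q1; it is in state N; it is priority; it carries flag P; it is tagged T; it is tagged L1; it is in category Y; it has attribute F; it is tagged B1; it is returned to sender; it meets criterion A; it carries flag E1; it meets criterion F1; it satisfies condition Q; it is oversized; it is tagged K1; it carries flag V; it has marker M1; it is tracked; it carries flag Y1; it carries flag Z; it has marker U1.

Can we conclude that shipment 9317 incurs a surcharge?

By R1 (it is tagged T, it has marker M1, it is routed via hub B): it is delivered.
By R6 (it is tagged K1, it has marker M1): it is tagged S1.
By R10 (it is in category Y): it is tagged W1.
By R15 (it meets criterion F1, it has marker M1): it meets criterion G1.
By R19 (it satisfies condition Q): it is classified as D1.
By R20 (it is tagged W1, it carries flag E1): it is express.
By R22 (it carries flag P, it has marker U1): it goes by air.
By R24 (it is in category H, it carries flag Y1): it has attribute N1.
By R33 (it is classified as D1, it is held at customs): it is hazmat.
By R34 (it is tagged L1, it meets criterion A): it is consolidated.
By R35 (it is tagged B1, it has attribute X, it carries flag Y1): it requires a signature.
By R36 (it is in state N, it carries flag Z): it is classified as P1.
By R37 (it is tracked, it is held at customs, it has marker M1): it is in category Z1.
By R16 (it requires a signature, it meets criterion G1, it is routed via hub B): it meets criterion C1.
By R18 (it is express, it is tagged S1): it has attribute J.
By R23 (it is delivered, it has attribute N1): it is tagged T1.
By R25 (it is consolidated, it is oversized, it carries flag P): it meets criterion K.
By R30 (it is hazmat, it goes by air, it meets criterion F1): it has attribute H1.
By R31 (it meets criterion C1, it is in category H): it is international.
By R32 (it is classified as P1): it is in state L.
By R2 (it has attribute H1): it carries flag M.
By R4 (it meets criterion K, it is in state L): it has marker U.
By R13 (it is tagged T1, it is in category Z1): it has attribute X1.
By R28 (it has attribute J, it has marker U): it is fragile.
By R5 (it has attribute X1): it is in state D.
By R17 (it is fragile, it carries flag M): it satisfies condition G.
By R3 (it is in state D, it carries flag V): it has attribute A1.
By R9 (it satisfies condition G, it is international): it requires refrigeration.
By R29 (it requires refrigeration, it has attribute A1): it goes by ground.
By R11 (it goes by ground): it incurs a surcharge.

Yes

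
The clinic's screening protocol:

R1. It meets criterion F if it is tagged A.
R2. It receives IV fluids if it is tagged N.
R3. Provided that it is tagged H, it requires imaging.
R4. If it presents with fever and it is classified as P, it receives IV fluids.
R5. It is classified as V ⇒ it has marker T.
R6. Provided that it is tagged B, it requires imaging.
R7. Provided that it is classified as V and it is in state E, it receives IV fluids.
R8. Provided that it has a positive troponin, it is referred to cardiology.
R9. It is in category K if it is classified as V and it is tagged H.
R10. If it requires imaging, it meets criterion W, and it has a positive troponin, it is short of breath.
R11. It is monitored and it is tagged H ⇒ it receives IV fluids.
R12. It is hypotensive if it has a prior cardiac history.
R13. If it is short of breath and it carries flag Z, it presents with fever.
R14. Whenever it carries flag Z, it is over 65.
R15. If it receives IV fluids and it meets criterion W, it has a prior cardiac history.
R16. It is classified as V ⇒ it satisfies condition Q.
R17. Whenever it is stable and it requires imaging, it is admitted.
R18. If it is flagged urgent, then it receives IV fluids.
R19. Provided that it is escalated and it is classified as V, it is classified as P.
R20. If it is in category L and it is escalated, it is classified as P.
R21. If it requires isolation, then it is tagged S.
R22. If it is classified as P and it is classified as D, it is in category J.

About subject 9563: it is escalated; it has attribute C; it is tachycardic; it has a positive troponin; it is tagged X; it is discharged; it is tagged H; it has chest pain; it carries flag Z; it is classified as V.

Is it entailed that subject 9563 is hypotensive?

No

Forward chaining from the given facts derives: requires imaging, has marker T, is referred to cardiology, is in category K, is over 65, satisfies condition Q, is classified as P.
The only rule concluding "it is hypotensive" is R12, which needs "it has a prior cardiac history"; that is never established.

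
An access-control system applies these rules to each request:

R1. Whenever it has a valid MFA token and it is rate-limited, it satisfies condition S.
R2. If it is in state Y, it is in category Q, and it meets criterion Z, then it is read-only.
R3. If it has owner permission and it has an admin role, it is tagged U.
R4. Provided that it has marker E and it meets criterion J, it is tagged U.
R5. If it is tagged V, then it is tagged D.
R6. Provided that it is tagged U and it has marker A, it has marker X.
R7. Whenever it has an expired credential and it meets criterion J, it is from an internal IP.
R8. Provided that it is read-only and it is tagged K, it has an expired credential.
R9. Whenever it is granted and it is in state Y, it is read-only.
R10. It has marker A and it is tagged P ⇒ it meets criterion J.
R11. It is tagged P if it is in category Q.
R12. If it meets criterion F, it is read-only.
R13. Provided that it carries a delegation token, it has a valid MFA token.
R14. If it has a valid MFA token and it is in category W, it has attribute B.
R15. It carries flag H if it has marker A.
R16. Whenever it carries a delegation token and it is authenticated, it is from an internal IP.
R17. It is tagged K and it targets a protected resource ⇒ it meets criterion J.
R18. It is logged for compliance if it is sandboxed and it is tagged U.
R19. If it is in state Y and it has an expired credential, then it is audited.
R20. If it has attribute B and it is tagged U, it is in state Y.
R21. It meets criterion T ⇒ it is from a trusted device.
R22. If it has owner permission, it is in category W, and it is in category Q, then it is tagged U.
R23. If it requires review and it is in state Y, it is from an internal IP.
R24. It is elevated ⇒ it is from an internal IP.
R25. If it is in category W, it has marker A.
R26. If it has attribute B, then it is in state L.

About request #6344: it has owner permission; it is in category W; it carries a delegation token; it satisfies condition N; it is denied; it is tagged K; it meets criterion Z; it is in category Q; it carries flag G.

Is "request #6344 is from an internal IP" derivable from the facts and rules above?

By R11 (it is in category Q): it is tagged P.
By R13 (it carries a delegation token): it has a valid MFA token.
By R14 (it has a valid MFA token, it is in category W): it has attribute B.
By R22 (it has owner permission, it is in category W, it is in category Q): it is tagged U.
By R25 (it is in category W): it has marker A.
By R10 (it has marker A, it is tagged P): it meets criterion J.
By R20 (it has attribute B, it is tagged U): it is in state Y.
By R2 (it is in state Y, it is in category Q, it meets criterion Z): it is read-only.
By R8 (it is read-only, it is tagged K): it has an expired credential.
By R7 (it has an expired credential, it meets criterion J): it is from an internal IP.

Yes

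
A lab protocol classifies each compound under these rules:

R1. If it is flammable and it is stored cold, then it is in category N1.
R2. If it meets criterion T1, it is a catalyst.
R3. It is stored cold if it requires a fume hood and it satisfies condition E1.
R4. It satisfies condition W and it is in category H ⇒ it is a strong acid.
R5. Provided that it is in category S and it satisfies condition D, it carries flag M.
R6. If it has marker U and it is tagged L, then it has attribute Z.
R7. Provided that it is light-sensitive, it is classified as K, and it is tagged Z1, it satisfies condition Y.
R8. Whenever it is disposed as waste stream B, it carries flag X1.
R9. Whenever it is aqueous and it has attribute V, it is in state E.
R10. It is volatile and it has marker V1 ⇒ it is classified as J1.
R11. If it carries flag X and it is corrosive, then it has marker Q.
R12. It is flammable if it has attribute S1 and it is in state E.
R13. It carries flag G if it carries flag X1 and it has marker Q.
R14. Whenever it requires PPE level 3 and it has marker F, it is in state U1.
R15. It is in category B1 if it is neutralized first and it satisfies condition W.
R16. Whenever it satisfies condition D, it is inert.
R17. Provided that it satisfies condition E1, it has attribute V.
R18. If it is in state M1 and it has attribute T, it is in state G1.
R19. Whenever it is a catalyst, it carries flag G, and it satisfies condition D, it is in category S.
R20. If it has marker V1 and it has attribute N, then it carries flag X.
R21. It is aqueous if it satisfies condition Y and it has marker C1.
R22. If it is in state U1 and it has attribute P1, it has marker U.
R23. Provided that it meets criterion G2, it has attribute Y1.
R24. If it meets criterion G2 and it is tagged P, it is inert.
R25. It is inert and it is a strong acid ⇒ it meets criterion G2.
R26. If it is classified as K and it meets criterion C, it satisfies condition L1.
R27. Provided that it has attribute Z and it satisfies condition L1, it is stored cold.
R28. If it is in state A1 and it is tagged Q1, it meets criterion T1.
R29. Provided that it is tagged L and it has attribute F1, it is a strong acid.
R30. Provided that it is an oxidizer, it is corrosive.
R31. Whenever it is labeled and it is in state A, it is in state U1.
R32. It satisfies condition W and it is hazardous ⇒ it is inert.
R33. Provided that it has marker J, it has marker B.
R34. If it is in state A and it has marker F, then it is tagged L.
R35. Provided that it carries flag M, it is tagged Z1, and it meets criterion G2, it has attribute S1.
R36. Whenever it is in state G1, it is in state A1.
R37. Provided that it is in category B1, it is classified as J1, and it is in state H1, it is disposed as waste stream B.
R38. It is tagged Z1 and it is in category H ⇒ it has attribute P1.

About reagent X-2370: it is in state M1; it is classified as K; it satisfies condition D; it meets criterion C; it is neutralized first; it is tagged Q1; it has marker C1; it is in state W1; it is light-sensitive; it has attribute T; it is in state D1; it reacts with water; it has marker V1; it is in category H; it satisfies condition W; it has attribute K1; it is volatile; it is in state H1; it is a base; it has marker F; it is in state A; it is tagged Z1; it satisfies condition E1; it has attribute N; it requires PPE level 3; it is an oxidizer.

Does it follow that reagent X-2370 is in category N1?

Yes

By R4 (it satisfies condition W, it is in category H): it is a strong acid.
By R7 (it is light-sensitive, it is classified as K, it is tagged Z1): it satisfies condition Y.
By R10 (it is volatile, it has marker V1): it is classified as J1.
By R14 (it requires PPE level 3, it has marker F): it is in state U1.
By R15 (it is neutralized first, it satisfies condition W): it is in category B1.
By R16 (it satisfies condition D): it is inert.
By R17 (it satisfies condition E1): it has attribute V.
By R18 (it is in state M1, it has attribute T): it is in state G1.
By R20 (it has marker V1, it has attribute N): it carries flag X.
By R21 (it satisfies condition Y, it has marker C1): it is aqueous.
By R25 (it is inert, it is a strong acid): it meets criterion G2.
By R26 (it is classified as K, it meets criterion C): it satisfies condition L1.
By R30 (it is an oxidizer): it is corrosive.
By R34 (it is in state A, it has marker F): it is tagged L.
By R36 (it is in state G1): it is in state A1.
By R37 (it is in category B1, it is classified as J1, it is in state H1): it is disposed as waste stream B.
By R38 (it is tagged Z1, it is in category H): it has attribute P1.
By R8 (it is disposed as waste stream B): it carries flag X1.
By R9 (it is aqueous, it has attribute V): it is in state E.
By R11 (it carries flag X, it is corrosive): it has marker Q.
By R13 (it carries flag X1, it has marker Q): it carries flag G.
By R22 (it is in state U1, it has attribute P1): it has marker U.
By R28 (it is in state A1, it is tagged Q1): it meets criterion T1.
By R2 (it meets criterion T1): it is a catalyst.
By R6 (it has marker U, it is tagged L): it has attribute Z.
By R19 (it is a catalyst, it carries flag G, it satisfies condition D): it is in category S.
By R27 (it has attribute Z, it satisfies condition L1): it is stored cold.
By R5 (it is in category S, it satisfies condition D): it carries flag M.
By R35 (it carries flag M, it is tagged Z1, it meets criterion G2): it has attribute S1.
By R12 (it has attribute S1, it is in state E): it is flammable.
By R1 (it is flammable, it is stored cold): it is in category N1.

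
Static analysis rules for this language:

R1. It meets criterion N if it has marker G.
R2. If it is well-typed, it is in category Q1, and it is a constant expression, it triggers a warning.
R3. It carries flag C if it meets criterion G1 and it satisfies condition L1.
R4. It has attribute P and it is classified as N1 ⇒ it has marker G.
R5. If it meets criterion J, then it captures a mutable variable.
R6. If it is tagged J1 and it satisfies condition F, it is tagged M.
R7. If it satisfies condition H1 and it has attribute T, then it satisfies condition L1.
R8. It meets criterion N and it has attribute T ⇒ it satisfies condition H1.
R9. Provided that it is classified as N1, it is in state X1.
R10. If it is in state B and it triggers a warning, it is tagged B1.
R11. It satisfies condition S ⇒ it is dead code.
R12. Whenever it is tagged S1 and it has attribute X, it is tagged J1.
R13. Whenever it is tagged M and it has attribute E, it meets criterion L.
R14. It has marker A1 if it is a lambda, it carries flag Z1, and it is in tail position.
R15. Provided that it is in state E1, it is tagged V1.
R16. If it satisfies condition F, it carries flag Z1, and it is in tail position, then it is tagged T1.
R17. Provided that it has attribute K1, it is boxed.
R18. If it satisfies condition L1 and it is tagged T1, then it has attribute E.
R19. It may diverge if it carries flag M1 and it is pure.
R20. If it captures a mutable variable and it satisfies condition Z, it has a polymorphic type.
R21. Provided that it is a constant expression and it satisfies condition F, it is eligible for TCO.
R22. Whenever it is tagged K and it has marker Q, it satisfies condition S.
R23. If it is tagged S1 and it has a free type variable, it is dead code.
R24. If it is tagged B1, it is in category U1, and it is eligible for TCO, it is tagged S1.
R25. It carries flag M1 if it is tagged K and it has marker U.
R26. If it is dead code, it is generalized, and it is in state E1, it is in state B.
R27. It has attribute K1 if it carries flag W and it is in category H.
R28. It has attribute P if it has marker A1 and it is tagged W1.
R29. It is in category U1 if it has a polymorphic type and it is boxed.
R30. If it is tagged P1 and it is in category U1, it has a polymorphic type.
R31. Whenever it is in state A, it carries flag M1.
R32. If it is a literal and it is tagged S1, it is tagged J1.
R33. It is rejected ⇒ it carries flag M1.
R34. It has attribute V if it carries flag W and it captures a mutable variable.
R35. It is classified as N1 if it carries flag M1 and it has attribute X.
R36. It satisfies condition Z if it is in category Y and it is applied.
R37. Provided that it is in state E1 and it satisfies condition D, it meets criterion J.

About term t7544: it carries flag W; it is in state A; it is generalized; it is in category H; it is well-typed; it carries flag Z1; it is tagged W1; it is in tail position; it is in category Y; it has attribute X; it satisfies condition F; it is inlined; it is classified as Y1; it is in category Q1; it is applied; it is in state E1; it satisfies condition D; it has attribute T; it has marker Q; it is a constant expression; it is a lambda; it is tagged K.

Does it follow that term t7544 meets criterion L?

By R2 (it is well-typed, it is in category Q1, it is a constant expression): it triggers a warning.
By R14 (it is a lambda, it carries flag Z1, it is in tail position): it has marker A1.
By R16 (it satisfies condition F, it carries flag Z1, it is in tail position): it is tagged T1.
By R21 (it is a constant expression, it satisfies condition F): it is eligible for TCO.
By R22 (it is tagged K, it has marker Q): it satisfies condition S.
By R27 (it carries flag W, it is in category H): it has attribute K1.
By R28 (it has marker A1, it is tagged W1): it has attribute P.
By R31 (it is in state A): it carries flag M1.
By R35 (it carries flag M1, it has attribute X): it is classified as N1.
By R36 (it is in category Y, it is applied): it satisfies condition Z.
By R37 (it is in state E1, it satisfies condition D): it meets criterion J.
By R4 (it has attribute P, it is classified as N1): it has marker G.
By R5 (it meets criterion J): it captures a mutable variable.
By R11 (it satisfies condition S): it is dead code.
By R17 (it has attribute K1): it is boxed.
By R20 (it captures a mutable variable, it satisfies condition Z): it has a polymorphic type.
By R26 (it is dead code, it is generalized, it is in state E1): it is in state B.
By R29 (it has a polymorphic type, it is boxed): it is in category U1.
By R1 (it has marker G): it meets criterion N.
By R8 (it meets criterion N, it has attribute T): it satisfies condition H1.
By R10 (it is in state B, it triggers a warning): it is tagged B1.
By R24 (it is tagged B1, it is in category U1, it is eligible for TCO): it is tagged S1.
By R7 (it satisfies condition H1, it has attribute T): it satisfies condition L1.
By R12 (it is tagged S1, it has attribute X): it is tagged J1.
By R18 (it satisfies condition L1, it is tagged T1): it has attribute E.
By R6 (it is tagged J1, it satisfies condition F): it is tagged M.
By R13 (it is tagged M, it has attribute E): it meets criterion L.

Yes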